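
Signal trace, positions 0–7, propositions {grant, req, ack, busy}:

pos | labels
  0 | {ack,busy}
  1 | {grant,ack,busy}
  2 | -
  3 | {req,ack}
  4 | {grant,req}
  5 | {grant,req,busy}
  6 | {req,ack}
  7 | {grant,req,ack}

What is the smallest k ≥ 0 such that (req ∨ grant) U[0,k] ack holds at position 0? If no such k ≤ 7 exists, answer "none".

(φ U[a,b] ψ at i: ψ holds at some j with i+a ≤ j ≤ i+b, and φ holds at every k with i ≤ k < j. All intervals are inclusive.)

Need earliest j ≥ 0 with ack, and (req ∨ grant) at every k in [0,j-1].
  j=0: rhs holds (empty prefix). k = 0.

0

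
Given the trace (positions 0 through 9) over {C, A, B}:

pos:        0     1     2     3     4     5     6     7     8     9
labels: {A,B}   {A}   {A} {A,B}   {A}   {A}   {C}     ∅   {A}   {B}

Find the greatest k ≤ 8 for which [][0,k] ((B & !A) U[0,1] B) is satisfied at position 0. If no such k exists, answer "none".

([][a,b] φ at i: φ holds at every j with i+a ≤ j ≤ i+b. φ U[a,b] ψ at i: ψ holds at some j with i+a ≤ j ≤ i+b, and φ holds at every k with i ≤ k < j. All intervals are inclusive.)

((B & !A) U[0,1] B) must hold from j=0 onward; find where it first fails.
  j=0: holds
  j=1: fails
Holds on [0,0], so largest k = 0.

0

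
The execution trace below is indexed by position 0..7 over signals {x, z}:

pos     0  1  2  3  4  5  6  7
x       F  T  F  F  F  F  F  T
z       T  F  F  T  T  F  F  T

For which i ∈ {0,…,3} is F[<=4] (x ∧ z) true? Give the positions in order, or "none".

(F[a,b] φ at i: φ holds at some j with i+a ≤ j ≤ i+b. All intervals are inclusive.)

3

Evaluate at each i in [0,3]:
  i=0: ✗ (none in [0,4])
  i=1: ✗ (none in [1,5])
  i=2: ✗ (none in [2,6])
  i=3: ✓ (witness j=7)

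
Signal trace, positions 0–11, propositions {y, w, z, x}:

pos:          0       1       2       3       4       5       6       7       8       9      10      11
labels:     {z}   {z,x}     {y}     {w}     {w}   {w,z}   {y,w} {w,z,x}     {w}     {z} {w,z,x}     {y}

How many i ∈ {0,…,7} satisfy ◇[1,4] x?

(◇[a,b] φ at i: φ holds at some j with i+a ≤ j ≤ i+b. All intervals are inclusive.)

6

Evaluate at each i in [0,7]:
  i=0: ✓ (witness j=1)
  i=1: ✗ (none in [2,5])
  i=2: ✗ (none in [3,6])
  i=3: ✓ (witness j=7)
  i=4: ✓ (witness j=7)
  i=5: ✓ (witness j=7)
  i=6: ✓ (witness j=7)
  i=7: ✓ (witness j=10)
Positions where it holds: {0, 3, 4, 5, 6, 7} → 6.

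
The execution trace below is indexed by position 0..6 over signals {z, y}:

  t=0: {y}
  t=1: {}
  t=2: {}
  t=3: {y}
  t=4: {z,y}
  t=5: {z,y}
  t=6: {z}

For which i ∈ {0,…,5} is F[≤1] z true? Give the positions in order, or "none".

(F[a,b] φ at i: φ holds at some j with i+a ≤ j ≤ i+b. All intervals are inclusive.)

Evaluate at each i in [0,5]:
  i=0: ✗ (none in [0,1])
  i=1: ✗ (none in [1,2])
  i=2: ✗ (none in [2,3])
  i=3: ✓ (witness j=4)
  i=4: ✓ (witness j=4)
  i=5: ✓ (witness j=5)

3, 4, 5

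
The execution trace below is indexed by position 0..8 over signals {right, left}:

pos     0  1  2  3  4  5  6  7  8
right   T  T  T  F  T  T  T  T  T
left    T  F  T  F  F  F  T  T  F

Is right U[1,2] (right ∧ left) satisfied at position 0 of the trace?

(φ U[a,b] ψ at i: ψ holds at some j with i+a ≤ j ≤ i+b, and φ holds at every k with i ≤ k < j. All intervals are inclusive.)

Yes

Need some j in [1,2] with (right ∧ left), and right at every k in [0,j-1].
  j=1: (right ∧ left) false.
  j=2: (right ∧ left) holds; right holds at every k in [0,1] → satisfied.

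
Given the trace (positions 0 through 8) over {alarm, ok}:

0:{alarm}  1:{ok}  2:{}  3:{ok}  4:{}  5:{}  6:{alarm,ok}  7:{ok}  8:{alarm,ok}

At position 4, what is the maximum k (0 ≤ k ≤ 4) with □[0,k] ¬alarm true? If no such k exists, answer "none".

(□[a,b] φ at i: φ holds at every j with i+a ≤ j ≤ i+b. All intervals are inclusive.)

1

¬alarm must hold from j=4 onward; find where it first fails.
  j=4: holds
  j=5: holds
  j=6: fails
Holds on [4,5], so largest k = 1.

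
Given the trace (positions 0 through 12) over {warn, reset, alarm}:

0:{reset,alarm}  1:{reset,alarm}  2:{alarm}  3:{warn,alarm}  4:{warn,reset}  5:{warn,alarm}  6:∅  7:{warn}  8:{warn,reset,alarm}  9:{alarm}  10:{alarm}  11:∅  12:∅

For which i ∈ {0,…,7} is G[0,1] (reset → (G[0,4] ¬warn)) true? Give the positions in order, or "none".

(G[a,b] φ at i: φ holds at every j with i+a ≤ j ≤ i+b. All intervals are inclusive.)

Evaluate at each i in [0,7]:
  i=0: ✗ (fails at j=0)
  i=1: ✗ (fails at j=1)
  i=2: ✓ (all of [2,3])
  i=3: ✗ (fails at j=4)
  i=4: ✗ (fails at j=4)
  i=5: ✓ (all of [5,6])
  i=6: ✓ (all of [6,7])
  i=7: ✗ (fails at j=8)

2, 5, 6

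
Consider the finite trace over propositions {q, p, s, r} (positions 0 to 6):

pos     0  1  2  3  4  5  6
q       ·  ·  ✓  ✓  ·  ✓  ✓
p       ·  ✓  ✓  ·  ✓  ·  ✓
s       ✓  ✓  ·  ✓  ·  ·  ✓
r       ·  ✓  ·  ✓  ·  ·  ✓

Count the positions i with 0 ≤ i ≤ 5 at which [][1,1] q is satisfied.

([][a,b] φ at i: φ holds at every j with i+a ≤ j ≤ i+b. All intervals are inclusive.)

4

Evaluate at each i in [0,5]:
  i=0: ✗ (fails at j=1)
  i=1: ✓ (all of [2,2])
  i=2: ✓ (all of [3,3])
  i=3: ✗ (fails at j=4)
  i=4: ✓ (all of [5,5])
  i=5: ✓ (all of [6,6])
Positions where it holds: {1, 2, 4, 5} → 4.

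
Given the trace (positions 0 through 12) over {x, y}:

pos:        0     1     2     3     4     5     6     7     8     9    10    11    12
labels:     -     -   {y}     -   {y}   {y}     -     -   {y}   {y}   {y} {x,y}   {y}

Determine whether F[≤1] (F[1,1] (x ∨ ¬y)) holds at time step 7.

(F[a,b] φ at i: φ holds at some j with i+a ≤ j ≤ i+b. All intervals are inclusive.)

Check F[1,1] (x ∨ ¬y) at each j in [7,8]:
  j=7: fails (none in [8,8])
  j=8: fails (none in [9,9])
No position in the window satisfies it → formula fails.

No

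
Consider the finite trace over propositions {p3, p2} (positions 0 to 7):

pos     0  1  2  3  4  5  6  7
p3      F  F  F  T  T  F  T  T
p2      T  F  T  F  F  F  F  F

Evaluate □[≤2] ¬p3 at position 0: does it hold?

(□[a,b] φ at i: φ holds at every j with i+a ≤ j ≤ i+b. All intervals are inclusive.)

Holds

Check ¬p3 at every j in [0,2]:
  j=0: true
  j=1: true
  j=2: true
All positions satisfy it → formula holds.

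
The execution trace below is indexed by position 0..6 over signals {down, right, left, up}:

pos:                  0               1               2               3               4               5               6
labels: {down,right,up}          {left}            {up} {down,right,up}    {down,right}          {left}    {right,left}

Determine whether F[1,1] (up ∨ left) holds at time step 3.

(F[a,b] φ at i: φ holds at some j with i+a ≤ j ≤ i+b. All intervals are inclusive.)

Check (up ∨ left) at each j in [4,4]:
  j=4: false
No position in the window satisfies it → formula fails.

No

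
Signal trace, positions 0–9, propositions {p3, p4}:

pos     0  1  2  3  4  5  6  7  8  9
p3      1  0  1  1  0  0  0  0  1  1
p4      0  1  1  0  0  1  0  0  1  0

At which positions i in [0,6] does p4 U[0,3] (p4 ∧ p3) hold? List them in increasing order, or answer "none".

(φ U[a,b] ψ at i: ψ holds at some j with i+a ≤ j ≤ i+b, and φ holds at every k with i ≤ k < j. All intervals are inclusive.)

1, 2

Evaluate at each i in [0,6]:
  i=0: ✗ (lhs fails at k=0 before rhs at j=2)
  i=1: ✓ (rhs at j=2; lhs holds on [1,1])
  i=2: ✓ (rhs at j=2)
  i=3: ✗ (no rhs in [3,6])
  i=4: ✗ (no rhs in [4,7])
  i=5: ✗ (lhs fails at k=6 before rhs at j=8)
  i=6: ✗ (lhs fails at k=6 before rhs at j=8)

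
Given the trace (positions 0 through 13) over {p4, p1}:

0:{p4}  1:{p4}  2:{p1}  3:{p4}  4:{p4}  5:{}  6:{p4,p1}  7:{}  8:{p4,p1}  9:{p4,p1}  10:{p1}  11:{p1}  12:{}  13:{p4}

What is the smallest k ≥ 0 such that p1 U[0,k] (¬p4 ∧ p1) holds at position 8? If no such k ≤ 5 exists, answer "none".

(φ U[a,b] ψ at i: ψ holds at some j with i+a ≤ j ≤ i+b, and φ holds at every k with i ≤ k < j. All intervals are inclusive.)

Need earliest j ≥ 8 with (¬p4 ∧ p1), and p1 at every k in [8,j-1].
  j=8: rhs fails.
  j=9: rhs fails.
  j=10: rhs holds; lhs holds on [8,9]. k = 2.

2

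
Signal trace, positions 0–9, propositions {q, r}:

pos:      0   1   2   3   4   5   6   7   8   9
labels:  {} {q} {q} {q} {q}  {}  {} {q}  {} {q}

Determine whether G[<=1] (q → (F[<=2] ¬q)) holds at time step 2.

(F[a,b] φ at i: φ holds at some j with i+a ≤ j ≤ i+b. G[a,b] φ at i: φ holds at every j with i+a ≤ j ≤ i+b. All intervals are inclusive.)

Check (q → (F[<=2] ¬q)) at every j in [2,3]:
  j=2: antecedent true; consequent fails (none in [2,4]) → ✗
  j=3: antecedent true; consequent holds (witness at 5) → ✓
Fails at j=2 → formula fails.

False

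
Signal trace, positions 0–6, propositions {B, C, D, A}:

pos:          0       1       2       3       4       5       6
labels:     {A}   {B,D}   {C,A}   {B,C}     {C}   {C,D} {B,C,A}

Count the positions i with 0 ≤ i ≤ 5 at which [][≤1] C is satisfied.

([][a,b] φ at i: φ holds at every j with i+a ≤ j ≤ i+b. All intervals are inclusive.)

4

Evaluate at each i in [0,5]:
  i=0: ✗ (fails at j=0)
  i=1: ✗ (fails at j=1)
  i=2: ✓ (all of [2,3])
  i=3: ✓ (all of [3,4])
  i=4: ✓ (all of [4,5])
  i=5: ✓ (all of [5,6])
Positions where it holds: {2, 3, 4, 5} → 4.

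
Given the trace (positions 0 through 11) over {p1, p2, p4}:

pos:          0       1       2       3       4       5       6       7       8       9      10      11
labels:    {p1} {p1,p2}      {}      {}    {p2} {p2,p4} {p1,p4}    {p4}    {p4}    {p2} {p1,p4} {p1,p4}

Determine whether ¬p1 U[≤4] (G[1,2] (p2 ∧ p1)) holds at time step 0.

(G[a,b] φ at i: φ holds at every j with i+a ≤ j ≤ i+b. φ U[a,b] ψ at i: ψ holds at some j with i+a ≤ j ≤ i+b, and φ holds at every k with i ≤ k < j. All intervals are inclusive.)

Need some j in [0,4] with G[1,2] (p2 ∧ p1), and ¬p1 at every k in [0,j-1].
  j=0: G[1,2] (p2 ∧ p1) — fails at 2.
  j=1: G[1,2] (p2 ∧ p1) — fails at 2.
  j=2: G[1,2] (p2 ∧ p1) — fails at 3.
  j=3: G[1,2] (p2 ∧ p1) — fails at 4.
  j=4: G[1,2] (p2 ∧ p1) — fails at 5.
No j in the window works → until fails.

Does not hold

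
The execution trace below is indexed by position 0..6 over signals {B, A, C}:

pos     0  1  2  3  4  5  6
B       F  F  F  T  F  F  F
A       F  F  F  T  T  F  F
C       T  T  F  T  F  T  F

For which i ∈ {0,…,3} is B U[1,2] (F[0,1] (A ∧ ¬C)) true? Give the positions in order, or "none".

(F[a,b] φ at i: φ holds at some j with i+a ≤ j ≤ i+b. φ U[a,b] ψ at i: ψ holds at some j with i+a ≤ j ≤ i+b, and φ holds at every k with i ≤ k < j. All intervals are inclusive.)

Evaluate at each i in [0,3]:
  i=0: ✗ (no rhs in [1,2])
  i=1: ✗ (lhs fails at k=1 before rhs at j=3)
  i=2: ✗ (lhs fails at k=2 before rhs at j=3)
  i=3: ✓ (rhs at j=4; lhs holds on [3,3])

3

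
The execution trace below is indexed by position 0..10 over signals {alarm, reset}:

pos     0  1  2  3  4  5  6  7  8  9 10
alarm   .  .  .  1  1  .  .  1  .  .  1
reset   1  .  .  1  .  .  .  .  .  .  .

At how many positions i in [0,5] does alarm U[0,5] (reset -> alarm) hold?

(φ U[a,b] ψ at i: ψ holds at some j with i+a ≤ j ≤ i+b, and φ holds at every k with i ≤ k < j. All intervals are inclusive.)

5

Evaluate at each i in [0,5]:
  i=0: ✗ (lhs fails at k=0 before rhs at j=1)
  i=1: ✓ (rhs at j=1)
  i=2: ✓ (rhs at j=2)
  i=3: ✓ (rhs at j=3)
  i=4: ✓ (rhs at j=4)
  i=5: ✓ (rhs at j=5)
Positions where it holds: {1, 2, 3, 4, 5} → 5.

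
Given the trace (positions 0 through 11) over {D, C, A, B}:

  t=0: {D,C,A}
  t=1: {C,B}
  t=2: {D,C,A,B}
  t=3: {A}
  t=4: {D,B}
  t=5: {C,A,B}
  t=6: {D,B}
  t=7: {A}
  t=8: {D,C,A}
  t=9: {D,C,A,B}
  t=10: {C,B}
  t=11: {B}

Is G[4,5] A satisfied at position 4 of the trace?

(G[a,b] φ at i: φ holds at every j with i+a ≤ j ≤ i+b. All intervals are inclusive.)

Yes

Check A at every j in [8,9]:
  j=8: true
  j=9: true
All positions satisfy it → formula holds.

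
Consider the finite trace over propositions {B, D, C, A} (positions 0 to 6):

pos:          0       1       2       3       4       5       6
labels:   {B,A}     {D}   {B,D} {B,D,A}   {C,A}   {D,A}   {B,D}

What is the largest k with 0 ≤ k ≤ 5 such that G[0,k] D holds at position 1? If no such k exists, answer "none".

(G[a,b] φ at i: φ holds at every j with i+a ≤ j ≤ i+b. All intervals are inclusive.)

2

D must hold from j=1 onward; find where it first fails.
  j=1: holds
  j=2: holds
  j=3: holds
  j=4: fails
Holds on [1,3], so largest k = 2.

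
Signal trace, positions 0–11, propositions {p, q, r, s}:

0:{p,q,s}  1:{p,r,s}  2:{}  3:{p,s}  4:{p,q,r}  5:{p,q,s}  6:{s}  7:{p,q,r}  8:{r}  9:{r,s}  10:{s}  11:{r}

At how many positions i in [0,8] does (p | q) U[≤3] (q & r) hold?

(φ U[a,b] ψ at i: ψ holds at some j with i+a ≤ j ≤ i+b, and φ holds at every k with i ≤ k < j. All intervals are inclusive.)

Evaluate at each i in [0,8]:
  i=0: ✗ (no rhs in [0,3])
  i=1: ✗ (lhs fails at k=2 before rhs at j=4)
  i=2: ✗ (lhs fails at k=2 before rhs at j=4)
  i=3: ✓ (rhs at j=4; lhs holds on [3,3])
  i=4: ✓ (rhs at j=4)
  i=5: ✗ (lhs fails at k=6 before rhs at j=7)
  i=6: ✗ (lhs fails at k=6 before rhs at j=7)
  i=7: ✓ (rhs at j=7)
  i=8: ✗ (no rhs in [8,11])
Positions where it holds: {3, 4, 7} → 3.

3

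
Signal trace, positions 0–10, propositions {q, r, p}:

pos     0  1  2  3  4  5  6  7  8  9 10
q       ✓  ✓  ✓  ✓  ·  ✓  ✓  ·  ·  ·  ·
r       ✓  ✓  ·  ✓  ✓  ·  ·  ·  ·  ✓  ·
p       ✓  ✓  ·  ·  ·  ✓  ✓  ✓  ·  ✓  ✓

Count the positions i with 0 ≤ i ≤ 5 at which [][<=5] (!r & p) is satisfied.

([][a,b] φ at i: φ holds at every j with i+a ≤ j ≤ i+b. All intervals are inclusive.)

0

Evaluate at each i in [0,5]:
  i=0: ✗ (fails at j=0)
  i=1: ✗ (fails at j=1)
  i=2: ✗ (fails at j=2)
  i=3: ✗ (fails at j=3)
  i=4: ✗ (fails at j=4)
  i=5: ✗ (fails at j=8)
Positions where it holds: {} → 0.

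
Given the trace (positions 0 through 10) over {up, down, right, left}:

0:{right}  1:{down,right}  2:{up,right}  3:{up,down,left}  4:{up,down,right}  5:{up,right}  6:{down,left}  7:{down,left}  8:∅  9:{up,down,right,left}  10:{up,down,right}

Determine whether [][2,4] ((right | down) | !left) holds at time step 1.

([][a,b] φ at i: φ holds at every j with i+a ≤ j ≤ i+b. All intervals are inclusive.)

Check ((right | down) | !left) at every j in [3,5]:
  j=3: true
  j=4: true
  j=5: true
All positions satisfy it → formula holds.

Yes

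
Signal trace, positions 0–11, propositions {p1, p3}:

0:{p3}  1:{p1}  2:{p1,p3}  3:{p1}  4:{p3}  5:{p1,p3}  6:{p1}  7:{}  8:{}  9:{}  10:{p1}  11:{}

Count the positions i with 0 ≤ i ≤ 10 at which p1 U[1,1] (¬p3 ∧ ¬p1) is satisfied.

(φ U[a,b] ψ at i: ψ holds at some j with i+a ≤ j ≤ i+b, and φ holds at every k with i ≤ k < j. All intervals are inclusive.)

Evaluate at each i in [0,10]:
  i=0: ✗ (no rhs in [1,1])
  i=1: ✗ (no rhs in [2,2])
  i=2: ✗ (no rhs in [3,3])
  i=3: ✗ (no rhs in [4,4])
  i=4: ✗ (no rhs in [5,5])
  i=5: ✗ (no rhs in [6,6])
  i=6: ✓ (rhs at j=7; lhs holds on [6,6])
  i=7: ✗ (lhs fails at k=7 before rhs at j=8)
  i=8: ✗ (lhs fails at k=8 before rhs at j=9)
  i=9: ✗ (no rhs in [10,10])
  i=10: ✓ (rhs at j=11; lhs holds on [10,10])
Positions where it holds: {6, 10} → 2.

2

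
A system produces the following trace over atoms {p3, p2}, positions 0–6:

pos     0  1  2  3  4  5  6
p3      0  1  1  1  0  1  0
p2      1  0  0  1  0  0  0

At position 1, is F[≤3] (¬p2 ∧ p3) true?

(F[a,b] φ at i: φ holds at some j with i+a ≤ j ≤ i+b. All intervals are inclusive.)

Check (¬p2 ∧ p3) at each j in [1,4]:
  j=1: true
  j=2: true
  j=3: false
  j=4: false
Found at j=1 → formula holds.

Holds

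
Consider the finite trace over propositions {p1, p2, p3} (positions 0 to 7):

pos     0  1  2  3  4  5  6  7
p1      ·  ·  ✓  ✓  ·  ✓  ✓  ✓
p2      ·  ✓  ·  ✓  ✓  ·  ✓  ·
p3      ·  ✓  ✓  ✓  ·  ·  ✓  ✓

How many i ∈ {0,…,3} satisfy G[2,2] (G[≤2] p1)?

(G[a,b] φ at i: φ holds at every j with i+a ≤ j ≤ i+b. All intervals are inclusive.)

Evaluate at each i in [0,3]:
  i=0: ✗ (fails at j=2)
  i=1: ✗ (fails at j=3)
  i=2: ✗ (fails at j=4)
  i=3: ✓ (all of [5,5])
Positions where it holds: {3} → 1.

1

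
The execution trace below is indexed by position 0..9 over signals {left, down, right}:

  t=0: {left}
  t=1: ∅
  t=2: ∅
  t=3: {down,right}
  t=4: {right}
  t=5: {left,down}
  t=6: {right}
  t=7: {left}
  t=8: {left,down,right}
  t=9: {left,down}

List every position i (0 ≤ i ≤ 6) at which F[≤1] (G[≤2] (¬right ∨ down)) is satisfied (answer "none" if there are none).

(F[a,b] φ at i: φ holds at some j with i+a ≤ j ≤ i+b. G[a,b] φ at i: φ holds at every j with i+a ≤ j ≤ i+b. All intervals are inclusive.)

Evaluate at each i in [0,6]:
  i=0: ✓ (witness j=0)
  i=1: ✓ (witness j=1)
  i=2: ✗ (none in [2,3])
  i=3: ✗ (none in [3,4])
  i=4: ✗ (none in [4,5])
  i=5: ✗ (none in [5,6])
  i=6: ✓ (witness j=7)

0, 1, 6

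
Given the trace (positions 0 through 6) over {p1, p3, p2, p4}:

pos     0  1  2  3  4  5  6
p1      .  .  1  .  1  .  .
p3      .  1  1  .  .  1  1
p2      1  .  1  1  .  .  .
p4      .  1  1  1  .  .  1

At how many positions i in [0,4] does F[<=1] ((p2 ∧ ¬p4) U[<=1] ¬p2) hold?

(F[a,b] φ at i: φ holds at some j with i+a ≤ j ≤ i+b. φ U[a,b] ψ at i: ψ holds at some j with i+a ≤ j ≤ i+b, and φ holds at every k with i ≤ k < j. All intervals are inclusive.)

Evaluate at each i in [0,4]:
  i=0: ✓ (witness j=0)
  i=1: ✓ (witness j=1)
  i=2: ✗ (none in [2,3])
  i=3: ✓ (witness j=4)
  i=4: ✓ (witness j=4)
Positions where it holds: {0, 1, 3, 4} → 4.

4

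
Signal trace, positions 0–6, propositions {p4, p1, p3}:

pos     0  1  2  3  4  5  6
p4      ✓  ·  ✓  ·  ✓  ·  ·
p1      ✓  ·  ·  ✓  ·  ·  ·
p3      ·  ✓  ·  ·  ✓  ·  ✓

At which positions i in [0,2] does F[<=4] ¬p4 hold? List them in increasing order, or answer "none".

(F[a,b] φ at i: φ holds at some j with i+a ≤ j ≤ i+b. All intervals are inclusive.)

Evaluate at each i in [0,2]:
  i=0: ✓ (witness j=1)
  i=1: ✓ (witness j=1)
  i=2: ✓ (witness j=3)

0, 1, 2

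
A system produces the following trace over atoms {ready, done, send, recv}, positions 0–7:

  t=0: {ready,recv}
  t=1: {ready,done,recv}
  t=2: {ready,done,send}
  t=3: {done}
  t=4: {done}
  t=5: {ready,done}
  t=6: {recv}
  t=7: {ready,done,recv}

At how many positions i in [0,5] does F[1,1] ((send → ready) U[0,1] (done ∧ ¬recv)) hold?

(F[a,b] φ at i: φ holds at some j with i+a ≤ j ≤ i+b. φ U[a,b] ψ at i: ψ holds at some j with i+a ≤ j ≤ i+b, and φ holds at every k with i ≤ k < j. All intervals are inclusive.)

Evaluate at each i in [0,5]:
  i=0: ✓ (witness j=1)
  i=1: ✓ (witness j=2)
  i=2: ✓ (witness j=3)
  i=3: ✓ (witness j=4)
  i=4: ✓ (witness j=5)
  i=5: ✗ (none in [6,6])
Positions where it holds: {0, 1, 2, 3, 4} → 5.

5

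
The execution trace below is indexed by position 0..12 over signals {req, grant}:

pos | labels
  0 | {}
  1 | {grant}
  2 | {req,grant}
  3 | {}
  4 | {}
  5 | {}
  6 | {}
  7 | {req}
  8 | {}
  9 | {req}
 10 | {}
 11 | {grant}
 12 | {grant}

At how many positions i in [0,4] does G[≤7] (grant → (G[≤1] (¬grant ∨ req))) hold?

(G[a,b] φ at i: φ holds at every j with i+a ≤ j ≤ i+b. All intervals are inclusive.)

2

Evaluate at each i in [0,4]:
  i=0: ✗ (fails at j=1)
  i=1: ✗ (fails at j=1)
  i=2: ✓ (all of [2,9])
  i=3: ✓ (all of [3,10])
  i=4: ✗ (fails at j=11)
Positions where it holds: {2, 3} → 2.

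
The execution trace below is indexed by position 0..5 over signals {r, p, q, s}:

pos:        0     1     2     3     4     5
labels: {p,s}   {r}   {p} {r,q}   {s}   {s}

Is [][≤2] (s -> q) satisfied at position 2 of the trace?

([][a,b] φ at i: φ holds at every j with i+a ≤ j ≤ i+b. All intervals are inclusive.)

Check (s -> q) at every j in [2,4]:
  j=2: antecedent false → ✓
  j=3: antecedent false → ✓
  j=4: antecedent true; consequent false → ✗
Fails at j=4 → formula fails.

Does not hold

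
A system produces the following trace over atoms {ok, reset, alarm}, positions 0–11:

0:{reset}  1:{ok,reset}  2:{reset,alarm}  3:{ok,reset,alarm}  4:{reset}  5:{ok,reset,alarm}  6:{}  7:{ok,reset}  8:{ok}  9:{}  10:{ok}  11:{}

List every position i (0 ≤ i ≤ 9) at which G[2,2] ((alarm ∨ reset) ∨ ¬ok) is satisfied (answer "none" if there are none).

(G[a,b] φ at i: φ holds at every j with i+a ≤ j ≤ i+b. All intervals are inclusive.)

0, 1, 2, 3, 4, 5, 7, 9

Evaluate at each i in [0,9]:
  i=0: ✓ (all of [2,2])
  i=1: ✓ (all of [3,3])
  i=2: ✓ (all of [4,4])
  i=3: ✓ (all of [5,5])
  i=4: ✓ (all of [6,6])
  i=5: ✓ (all of [7,7])
  i=6: ✗ (fails at j=8)
  i=7: ✓ (all of [9,9])
  i=8: ✗ (fails at j=10)
  i=9: ✓ (all of [11,11])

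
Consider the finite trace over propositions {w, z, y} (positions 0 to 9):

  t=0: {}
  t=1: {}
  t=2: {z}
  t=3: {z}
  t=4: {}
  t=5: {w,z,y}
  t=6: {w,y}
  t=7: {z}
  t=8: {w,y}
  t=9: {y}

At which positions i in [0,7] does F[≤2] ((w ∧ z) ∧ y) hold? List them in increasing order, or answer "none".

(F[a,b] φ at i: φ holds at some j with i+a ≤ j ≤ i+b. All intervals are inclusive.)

Evaluate at each i in [0,7]:
  i=0: ✗ (none in [0,2])
  i=1: ✗ (none in [1,3])
  i=2: ✗ (none in [2,4])
  i=3: ✓ (witness j=5)
  i=4: ✓ (witness j=5)
  i=5: ✓ (witness j=5)
  i=6: ✗ (none in [6,8])
  i=7: ✗ (none in [7,9])

3, 4, 5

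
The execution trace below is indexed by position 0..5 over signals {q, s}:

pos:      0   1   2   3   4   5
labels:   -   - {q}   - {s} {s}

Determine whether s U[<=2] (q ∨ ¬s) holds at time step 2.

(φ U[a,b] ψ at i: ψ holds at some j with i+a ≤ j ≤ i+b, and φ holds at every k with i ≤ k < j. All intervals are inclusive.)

Need some j in [2,4] with (q ∨ ¬s), and s at every k in [2,j-1].
  j=2: (q ∨ ¬s) holds; no prefix to check → satisfied.

Yes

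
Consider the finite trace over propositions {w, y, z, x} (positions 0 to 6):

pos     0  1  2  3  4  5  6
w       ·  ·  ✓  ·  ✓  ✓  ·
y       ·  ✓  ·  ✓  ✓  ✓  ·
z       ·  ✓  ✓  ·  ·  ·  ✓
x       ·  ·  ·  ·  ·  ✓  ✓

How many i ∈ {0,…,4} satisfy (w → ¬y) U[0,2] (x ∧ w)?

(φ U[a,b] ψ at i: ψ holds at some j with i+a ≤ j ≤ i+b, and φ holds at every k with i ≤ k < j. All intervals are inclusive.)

Evaluate at each i in [0,4]:
  i=0: ✗ (no rhs in [0,2])
  i=1: ✗ (no rhs in [1,3])
  i=2: ✗ (no rhs in [2,4])
  i=3: ✗ (lhs fails at k=4 before rhs at j=5)
  i=4: ✗ (lhs fails at k=4 before rhs at j=5)
Positions where it holds: {} → 0.

0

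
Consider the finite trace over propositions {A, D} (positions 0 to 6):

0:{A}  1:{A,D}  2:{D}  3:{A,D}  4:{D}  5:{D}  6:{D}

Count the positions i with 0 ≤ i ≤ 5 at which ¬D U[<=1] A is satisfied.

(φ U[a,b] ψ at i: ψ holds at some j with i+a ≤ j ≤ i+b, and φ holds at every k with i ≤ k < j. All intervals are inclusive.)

3

Evaluate at each i in [0,5]:
  i=0: ✓ (rhs at j=0)
  i=1: ✓ (rhs at j=1)
  i=2: ✗ (lhs fails at k=2 before rhs at j=3)
  i=3: ✓ (rhs at j=3)
  i=4: ✗ (no rhs in [4,5])
  i=5: ✗ (no rhs in [5,6])
Positions where it holds: {0, 1, 3} → 3.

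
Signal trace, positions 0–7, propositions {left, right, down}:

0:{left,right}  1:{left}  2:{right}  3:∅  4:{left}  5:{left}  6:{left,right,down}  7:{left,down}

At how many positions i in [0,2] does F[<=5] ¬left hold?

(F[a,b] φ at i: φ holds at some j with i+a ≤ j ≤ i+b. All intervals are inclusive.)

Evaluate at each i in [0,2]:
  i=0: ✓ (witness j=2)
  i=1: ✓ (witness j=2)
  i=2: ✓ (witness j=2)
Positions where it holds: {0, 1, 2} → 3.

3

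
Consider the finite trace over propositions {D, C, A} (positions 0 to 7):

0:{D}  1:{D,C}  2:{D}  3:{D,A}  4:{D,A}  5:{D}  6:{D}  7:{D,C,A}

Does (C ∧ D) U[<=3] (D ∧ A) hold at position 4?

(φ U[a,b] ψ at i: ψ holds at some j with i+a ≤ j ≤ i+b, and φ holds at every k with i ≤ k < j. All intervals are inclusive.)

Holds

Need some j in [4,7] with (D ∧ A), and (C ∧ D) at every k in [4,j-1].
  j=4: (D ∧ A) holds; no prefix to check → satisfied.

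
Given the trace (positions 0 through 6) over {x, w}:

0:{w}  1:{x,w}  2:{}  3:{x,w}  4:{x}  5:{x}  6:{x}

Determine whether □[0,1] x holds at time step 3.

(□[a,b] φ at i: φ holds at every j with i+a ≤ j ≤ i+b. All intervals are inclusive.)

Yes

Check x at every j in [3,4]:
  j=3: true
  j=4: true
All positions satisfy it → formula holds.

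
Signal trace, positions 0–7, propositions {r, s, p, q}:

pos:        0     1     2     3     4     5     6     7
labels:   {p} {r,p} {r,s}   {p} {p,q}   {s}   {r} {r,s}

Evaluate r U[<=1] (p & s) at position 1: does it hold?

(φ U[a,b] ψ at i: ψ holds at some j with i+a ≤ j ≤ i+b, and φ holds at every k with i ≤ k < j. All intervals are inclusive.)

Does not hold

Need some j in [1,2] with (p & s), and r at every k in [1,j-1].
  j=1: (p & s) false.
  j=2: (p & s) false.
No j in the window works → until fails.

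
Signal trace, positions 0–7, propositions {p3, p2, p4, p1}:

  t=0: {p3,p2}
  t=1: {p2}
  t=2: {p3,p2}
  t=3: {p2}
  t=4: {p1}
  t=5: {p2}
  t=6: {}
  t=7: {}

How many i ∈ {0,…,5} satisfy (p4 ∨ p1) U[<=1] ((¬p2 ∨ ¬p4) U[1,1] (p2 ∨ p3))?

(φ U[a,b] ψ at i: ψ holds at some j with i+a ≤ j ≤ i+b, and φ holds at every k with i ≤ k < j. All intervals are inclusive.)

Evaluate at each i in [0,5]:
  i=0: ✓ (rhs at j=0)
  i=1: ✓ (rhs at j=1)
  i=2: ✓ (rhs at j=2)
  i=3: ✗ (lhs fails at k=3 before rhs at j=4)
  i=4: ✓ (rhs at j=4)
  i=5: ✗ (no rhs in [5,6])
Positions where it holds: {0, 1, 2, 4} → 4.

4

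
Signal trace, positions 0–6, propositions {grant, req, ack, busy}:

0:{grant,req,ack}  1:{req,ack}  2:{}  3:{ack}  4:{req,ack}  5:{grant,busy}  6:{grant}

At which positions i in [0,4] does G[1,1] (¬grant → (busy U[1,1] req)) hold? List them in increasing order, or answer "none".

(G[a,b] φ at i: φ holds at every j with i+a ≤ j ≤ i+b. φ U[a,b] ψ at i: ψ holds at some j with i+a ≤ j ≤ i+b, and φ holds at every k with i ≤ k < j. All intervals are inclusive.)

4

Evaluate at each i in [0,4]:
  i=0: ✗ (fails at j=1)
  i=1: ✗ (fails at j=2)
  i=2: ✗ (fails at j=3)
  i=3: ✗ (fails at j=4)
  i=4: ✓ (all of [5,5])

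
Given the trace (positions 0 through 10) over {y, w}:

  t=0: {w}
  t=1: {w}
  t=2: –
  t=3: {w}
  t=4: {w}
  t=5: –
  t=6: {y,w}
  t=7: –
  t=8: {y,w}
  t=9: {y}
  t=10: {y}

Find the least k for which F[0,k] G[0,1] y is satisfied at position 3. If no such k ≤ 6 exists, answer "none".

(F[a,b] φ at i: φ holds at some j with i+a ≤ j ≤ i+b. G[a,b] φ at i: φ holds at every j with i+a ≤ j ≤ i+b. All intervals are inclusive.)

Scan j = 3,4,… for G[0,1] y:
  j=3: fails
  j=4: fails
  j=5: fails
  j=6: fails
  j=7: fails
  j=8: holds
First hit at j=8, so smallest k = 8-3 = 5.

5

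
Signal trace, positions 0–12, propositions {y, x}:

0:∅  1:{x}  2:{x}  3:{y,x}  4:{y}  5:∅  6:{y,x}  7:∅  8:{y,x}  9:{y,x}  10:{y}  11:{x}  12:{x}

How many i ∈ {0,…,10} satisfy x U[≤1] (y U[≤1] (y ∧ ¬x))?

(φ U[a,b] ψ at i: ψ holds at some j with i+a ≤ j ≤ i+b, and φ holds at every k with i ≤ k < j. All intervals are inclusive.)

6

Evaluate at each i in [0,10]:
  i=0: ✗ (no rhs in [0,1])
  i=1: ✗ (no rhs in [1,2])
  i=2: ✓ (rhs at j=3; lhs holds on [2,2])
  i=3: ✓ (rhs at j=3)
  i=4: ✓ (rhs at j=4)
  i=5: ✗ (no rhs in [5,6])
  i=6: ✗ (no rhs in [6,7])
  i=7: ✗ (no rhs in [7,8])
  i=8: ✓ (rhs at j=9; lhs holds on [8,8])
  i=9: ✓ (rhs at j=9)
  i=10: ✓ (rhs at j=10)
Positions where it holds: {2, 3, 4, 8, 9, 10} → 6.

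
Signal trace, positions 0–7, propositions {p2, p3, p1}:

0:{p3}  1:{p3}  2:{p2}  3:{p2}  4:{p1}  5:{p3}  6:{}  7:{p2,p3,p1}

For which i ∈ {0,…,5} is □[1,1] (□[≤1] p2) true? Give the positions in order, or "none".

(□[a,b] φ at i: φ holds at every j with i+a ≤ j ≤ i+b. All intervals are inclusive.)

1

Evaluate at each i in [0,5]:
  i=0: ✗ (fails at j=1)
  i=1: ✓ (all of [2,2])
  i=2: ✗ (fails at j=3)
  i=3: ✗ (fails at j=4)
  i=4: ✗ (fails at j=5)
  i=5: ✗ (fails at j=6)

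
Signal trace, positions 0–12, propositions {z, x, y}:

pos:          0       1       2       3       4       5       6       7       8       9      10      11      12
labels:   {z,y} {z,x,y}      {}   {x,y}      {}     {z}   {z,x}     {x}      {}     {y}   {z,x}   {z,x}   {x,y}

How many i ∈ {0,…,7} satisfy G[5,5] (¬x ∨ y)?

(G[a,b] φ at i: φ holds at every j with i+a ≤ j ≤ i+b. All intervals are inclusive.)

4

Evaluate at each i in [0,7]:
  i=0: ✓ (all of [5,5])
  i=1: ✗ (fails at j=6)
  i=2: ✗ (fails at j=7)
  i=3: ✓ (all of [8,8])
  i=4: ✓ (all of [9,9])
  i=5: ✗ (fails at j=10)
  i=6: ✗ (fails at j=11)
  i=7: ✓ (all of [12,12])
Positions where it holds: {0, 3, 4, 7} → 4.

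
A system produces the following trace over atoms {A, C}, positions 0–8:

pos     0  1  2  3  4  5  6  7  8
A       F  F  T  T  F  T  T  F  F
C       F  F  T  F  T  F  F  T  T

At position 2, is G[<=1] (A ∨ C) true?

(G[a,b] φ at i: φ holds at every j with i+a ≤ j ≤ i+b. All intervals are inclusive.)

Yes

Check (A ∨ C) at every j in [2,3]:
  j=2: true
  j=3: true
All positions satisfy it → formula holds.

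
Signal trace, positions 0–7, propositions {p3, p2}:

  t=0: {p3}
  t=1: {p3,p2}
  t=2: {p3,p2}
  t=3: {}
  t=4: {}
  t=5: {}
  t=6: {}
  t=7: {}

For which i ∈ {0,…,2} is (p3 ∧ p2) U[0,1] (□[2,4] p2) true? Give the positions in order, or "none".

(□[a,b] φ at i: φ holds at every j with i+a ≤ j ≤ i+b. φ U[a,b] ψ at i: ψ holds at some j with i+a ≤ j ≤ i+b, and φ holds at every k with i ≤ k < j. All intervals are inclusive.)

Evaluate at each i in [0,2]:
  i=0: ✗ (no rhs in [0,1])
  i=1: ✗ (no rhs in [1,2])
  i=2: ✗ (no rhs in [2,3])

none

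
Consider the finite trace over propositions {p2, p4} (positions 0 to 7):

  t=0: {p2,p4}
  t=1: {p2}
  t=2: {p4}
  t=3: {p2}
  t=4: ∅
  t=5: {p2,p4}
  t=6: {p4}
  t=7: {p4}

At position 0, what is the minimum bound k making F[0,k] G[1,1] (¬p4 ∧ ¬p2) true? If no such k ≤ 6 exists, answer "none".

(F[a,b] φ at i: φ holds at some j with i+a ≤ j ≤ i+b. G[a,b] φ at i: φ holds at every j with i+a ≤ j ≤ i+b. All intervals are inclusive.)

3

Scan j = 0,1,… for G[1,1] (¬p4 ∧ ¬p2):
  j=0: fails
  j=1: fails
  j=2: fails
  j=3: holds
First hit at j=3, so smallest k = 3-0 = 3.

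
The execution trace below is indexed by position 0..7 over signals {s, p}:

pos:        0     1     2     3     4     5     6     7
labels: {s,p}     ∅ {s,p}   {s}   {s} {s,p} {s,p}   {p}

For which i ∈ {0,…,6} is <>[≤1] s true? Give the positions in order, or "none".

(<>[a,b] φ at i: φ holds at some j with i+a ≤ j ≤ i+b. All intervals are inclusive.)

0, 1, 2, 3, 4, 5, 6

Evaluate at each i in [0,6]:
  i=0: ✓ (witness j=0)
  i=1: ✓ (witness j=2)
  i=2: ✓ (witness j=2)
  i=3: ✓ (witness j=3)
  i=4: ✓ (witness j=4)
  i=5: ✓ (witness j=5)
  i=6: ✓ (witness j=6)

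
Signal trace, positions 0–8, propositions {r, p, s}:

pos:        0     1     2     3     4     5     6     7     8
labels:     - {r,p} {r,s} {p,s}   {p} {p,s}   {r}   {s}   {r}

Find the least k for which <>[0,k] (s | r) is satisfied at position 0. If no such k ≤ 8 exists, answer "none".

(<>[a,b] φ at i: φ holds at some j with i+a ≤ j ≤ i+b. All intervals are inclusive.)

Scan j = 0,1,… for (s | r):
  j=0: fails
  j=1: holds
First hit at j=1, so smallest k = 1-0 = 1.

1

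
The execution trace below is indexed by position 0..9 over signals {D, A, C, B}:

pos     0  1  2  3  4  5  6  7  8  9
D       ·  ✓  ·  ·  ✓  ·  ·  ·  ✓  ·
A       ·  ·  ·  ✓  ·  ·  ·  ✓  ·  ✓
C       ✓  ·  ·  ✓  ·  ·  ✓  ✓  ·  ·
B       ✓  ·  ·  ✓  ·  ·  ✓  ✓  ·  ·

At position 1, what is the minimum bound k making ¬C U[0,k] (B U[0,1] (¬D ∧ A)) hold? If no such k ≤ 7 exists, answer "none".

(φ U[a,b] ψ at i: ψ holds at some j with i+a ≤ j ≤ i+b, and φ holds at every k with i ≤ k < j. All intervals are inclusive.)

Need earliest j ≥ 1 with (B U[0,1] (¬D ∧ A)), and ¬C at every k in [1,j-1].
  j=1: rhs fails.
  j=2: rhs fails.
  j=3: rhs holds; lhs holds on [1,2]. k = 2.

2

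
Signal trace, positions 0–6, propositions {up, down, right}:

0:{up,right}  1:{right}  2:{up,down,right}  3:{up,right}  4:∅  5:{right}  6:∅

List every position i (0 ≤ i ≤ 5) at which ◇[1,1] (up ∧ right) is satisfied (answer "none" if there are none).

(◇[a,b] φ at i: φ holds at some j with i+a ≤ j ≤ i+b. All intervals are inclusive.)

Evaluate at each i in [0,5]:
  i=0: ✗ (none in [1,1])
  i=1: ✓ (witness j=2)
  i=2: ✓ (witness j=3)
  i=3: ✗ (none in [4,4])
  i=4: ✗ (none in [5,5])
  i=5: ✗ (none in [6,6])

1, 2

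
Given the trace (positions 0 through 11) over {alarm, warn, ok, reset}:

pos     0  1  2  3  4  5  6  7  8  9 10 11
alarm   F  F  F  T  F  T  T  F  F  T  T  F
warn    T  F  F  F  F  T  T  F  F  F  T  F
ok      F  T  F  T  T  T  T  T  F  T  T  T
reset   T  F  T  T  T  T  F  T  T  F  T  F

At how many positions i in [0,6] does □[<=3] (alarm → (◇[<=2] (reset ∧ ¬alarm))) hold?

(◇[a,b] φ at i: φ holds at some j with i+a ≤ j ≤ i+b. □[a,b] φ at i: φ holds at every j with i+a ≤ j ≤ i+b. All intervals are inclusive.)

Evaluate at each i in [0,6]:
  i=0: ✓ (all of [0,3])
  i=1: ✓ (all of [1,4])
  i=2: ✓ (all of [2,5])
  i=3: ✓ (all of [3,6])
  i=4: ✓ (all of [4,7])
  i=5: ✓ (all of [5,8])
  i=6: ✗ (fails at j=9)
Positions where it holds: {0, 1, 2, 3, 4, 5} → 6.

6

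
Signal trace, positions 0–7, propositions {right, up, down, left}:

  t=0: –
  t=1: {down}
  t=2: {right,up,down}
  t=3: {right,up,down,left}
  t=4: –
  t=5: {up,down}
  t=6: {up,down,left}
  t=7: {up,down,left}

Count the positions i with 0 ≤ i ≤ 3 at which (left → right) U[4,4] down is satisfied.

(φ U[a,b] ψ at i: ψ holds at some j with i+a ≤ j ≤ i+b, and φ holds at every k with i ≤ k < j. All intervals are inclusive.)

2

Evaluate at each i in [0,3]:
  i=0: ✗ (no rhs in [4,4])
  i=1: ✓ (rhs at j=5; lhs holds on [1,4])
  i=2: ✓ (rhs at j=6; lhs holds on [2,5])
  i=3: ✗ (lhs fails at k=6 before rhs at j=7)
Positions where it holds: {1, 2} → 2.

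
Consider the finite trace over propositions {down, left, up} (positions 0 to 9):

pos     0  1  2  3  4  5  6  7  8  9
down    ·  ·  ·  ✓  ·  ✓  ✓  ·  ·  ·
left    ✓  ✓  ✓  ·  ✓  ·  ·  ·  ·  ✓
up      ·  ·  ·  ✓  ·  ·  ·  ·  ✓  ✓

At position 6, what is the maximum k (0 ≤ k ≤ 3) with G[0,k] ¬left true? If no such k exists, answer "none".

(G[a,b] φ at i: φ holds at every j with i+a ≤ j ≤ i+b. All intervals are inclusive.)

¬left must hold from j=6 onward; find where it first fails.
  j=6: holds
  j=7: holds
  j=8: holds
  j=9: fails
Holds on [6,8], so largest k = 2.

2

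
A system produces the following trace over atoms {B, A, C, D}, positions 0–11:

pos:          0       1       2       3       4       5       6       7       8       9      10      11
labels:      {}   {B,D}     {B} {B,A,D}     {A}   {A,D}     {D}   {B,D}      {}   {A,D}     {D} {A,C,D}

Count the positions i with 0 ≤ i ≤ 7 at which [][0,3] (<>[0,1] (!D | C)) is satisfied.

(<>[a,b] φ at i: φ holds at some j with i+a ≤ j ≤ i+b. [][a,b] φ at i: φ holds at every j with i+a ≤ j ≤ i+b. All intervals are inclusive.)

2

Evaluate at each i in [0,7]:
  i=0: ✓ (all of [0,3])
  i=1: ✓ (all of [1,4])
  i=2: ✗ (fails at j=5)
  i=3: ✗ (fails at j=5)
  i=4: ✗ (fails at j=5)
  i=5: ✗ (fails at j=5)
  i=6: ✗ (fails at j=6)
  i=7: ✗ (fails at j=9)
Positions where it holds: {0, 1} → 2.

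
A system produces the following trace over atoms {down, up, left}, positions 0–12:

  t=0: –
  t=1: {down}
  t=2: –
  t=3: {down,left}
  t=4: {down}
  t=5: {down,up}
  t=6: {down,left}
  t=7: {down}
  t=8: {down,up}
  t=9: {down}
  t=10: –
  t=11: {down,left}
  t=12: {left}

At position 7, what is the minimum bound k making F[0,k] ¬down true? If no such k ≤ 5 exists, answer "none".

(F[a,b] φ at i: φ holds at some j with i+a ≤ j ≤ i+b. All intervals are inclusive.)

3

Scan j = 7,8,… for ¬down:
  j=7: fails
  j=8: fails
  j=9: fails
  j=10: holds
First hit at j=10, so smallest k = 10-7 = 3.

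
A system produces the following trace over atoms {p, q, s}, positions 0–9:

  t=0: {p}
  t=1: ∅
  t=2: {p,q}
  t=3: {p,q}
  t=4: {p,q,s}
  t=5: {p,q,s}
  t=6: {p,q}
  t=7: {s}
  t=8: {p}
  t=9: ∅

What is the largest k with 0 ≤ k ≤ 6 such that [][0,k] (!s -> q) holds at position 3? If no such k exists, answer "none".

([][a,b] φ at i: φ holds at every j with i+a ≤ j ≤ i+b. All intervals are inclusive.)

(!s -> q) must hold from j=3 onward; find where it first fails.
  j=3: holds
  j=4: holds
  j=5: holds
  j=6: holds
  j=7: holds
  j=8: fails
Holds on [3,7], so largest k = 4.

4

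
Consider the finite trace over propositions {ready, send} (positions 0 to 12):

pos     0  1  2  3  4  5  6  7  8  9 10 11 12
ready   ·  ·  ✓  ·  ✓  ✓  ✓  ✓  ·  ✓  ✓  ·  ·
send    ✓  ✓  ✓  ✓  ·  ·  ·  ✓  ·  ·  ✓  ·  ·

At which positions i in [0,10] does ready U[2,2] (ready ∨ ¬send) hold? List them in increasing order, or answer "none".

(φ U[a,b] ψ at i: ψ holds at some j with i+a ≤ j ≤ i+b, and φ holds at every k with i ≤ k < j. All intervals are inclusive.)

Evaluate at each i in [0,10]:
  i=0: ✗ (lhs fails at k=0 before rhs at j=2)
  i=1: ✗ (no rhs in [3,3])
  i=2: ✗ (lhs fails at k=3 before rhs at j=4)
  i=3: ✗ (lhs fails at k=3 before rhs at j=5)
  i=4: ✓ (rhs at j=6; lhs holds on [4,5])
  i=5: ✓ (rhs at j=7; lhs holds on [5,6])
  i=6: ✓ (rhs at j=8; lhs holds on [6,7])
  i=7: ✗ (lhs fails at k=8 before rhs at j=9)
  i=8: ✗ (lhs fails at k=8 before rhs at j=10)
  i=9: ✓ (rhs at j=11; lhs holds on [9,10])
  i=10: ✗ (lhs fails at k=11 before rhs at j=12)

4, 5, 6, 9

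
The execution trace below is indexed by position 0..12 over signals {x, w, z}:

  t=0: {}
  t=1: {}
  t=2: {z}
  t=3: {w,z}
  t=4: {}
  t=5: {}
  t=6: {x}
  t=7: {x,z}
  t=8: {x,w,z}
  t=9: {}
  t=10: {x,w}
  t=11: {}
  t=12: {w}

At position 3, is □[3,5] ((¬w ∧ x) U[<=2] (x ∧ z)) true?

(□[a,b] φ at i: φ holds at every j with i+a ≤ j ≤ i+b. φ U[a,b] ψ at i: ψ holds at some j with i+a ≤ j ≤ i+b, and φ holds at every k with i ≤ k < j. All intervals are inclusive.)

True

Check ((¬w ∧ x) U[<=2] (x ∧ z)) at every j in [6,8]:
  j=6: holds
  j=7: holds
  j=8: holds
All positions satisfy it → formula holds.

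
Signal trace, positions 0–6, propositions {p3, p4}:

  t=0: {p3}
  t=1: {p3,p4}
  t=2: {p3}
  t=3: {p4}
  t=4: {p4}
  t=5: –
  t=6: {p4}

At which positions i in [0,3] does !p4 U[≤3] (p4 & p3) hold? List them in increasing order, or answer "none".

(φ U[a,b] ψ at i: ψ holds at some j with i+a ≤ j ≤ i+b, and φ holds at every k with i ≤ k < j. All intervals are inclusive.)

0, 1

Evaluate at each i in [0,3]:
  i=0: ✓ (rhs at j=1; lhs holds on [0,0])
  i=1: ✓ (rhs at j=1)
  i=2: ✗ (no rhs in [2,5])
  i=3: ✗ (no rhs in [3,6])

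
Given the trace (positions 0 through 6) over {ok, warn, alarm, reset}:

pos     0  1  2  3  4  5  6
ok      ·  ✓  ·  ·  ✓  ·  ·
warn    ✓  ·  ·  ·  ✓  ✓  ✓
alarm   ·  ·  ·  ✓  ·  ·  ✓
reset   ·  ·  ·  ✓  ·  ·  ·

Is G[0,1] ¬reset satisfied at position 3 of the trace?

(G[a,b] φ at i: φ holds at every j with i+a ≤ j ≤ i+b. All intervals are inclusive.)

Check ¬reset at every j in [3,4]:
  j=3: false
  j=4: true
Fails at j=3 → formula fails.

False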